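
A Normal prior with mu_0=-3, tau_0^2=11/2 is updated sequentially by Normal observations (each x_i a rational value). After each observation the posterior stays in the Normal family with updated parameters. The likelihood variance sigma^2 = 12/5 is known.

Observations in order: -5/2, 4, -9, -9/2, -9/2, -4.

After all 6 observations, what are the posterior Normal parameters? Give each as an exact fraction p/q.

obs 1: x=-5/2 → posterior Normal(-419/158, 132/79)
obs 2: x=4 → posterior Normal(21/268, 66/67)
obs 3: x=-9 → posterior Normal(-323/126, 44/63)
obs 4: x=-9/2 → posterior Normal(-3, 33/61)
obs 5: x=-9/2 → posterior Normal(-1959/598, 132/299)
obs 6: x=-4 → posterior Normal(-2399/708, 22/59)

mu_0=-2399/708, tau_0^2=22/59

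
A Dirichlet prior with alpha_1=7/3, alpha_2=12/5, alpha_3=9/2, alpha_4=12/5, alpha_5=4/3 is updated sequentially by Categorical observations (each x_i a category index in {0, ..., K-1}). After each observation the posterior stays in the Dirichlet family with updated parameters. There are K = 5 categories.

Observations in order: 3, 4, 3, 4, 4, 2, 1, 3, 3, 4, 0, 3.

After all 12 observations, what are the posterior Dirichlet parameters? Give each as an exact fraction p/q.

alpha_1=10/3, alpha_2=17/5, alpha_3=11/2, alpha_4=37/5, alpha_5=16/3

obs 1: x=3 → posterior Dirichlet(7/3, 12/5, 9/2, 17/5, 4/3)
obs 2: x=4 → posterior Dirichlet(7/3, 12/5, 9/2, 17/5, 7/3)
obs 3: x=3 → posterior Dirichlet(7/3, 12/5, 9/2, 22/5, 7/3)
obs 4: x=4 → posterior Dirichlet(7/3, 12/5, 9/2, 22/5, 10/3)
obs 5: x=4 → posterior Dirichlet(7/3, 12/5, 9/2, 22/5, 13/3)
obs 6: x=2 → posterior Dirichlet(7/3, 12/5, 11/2, 22/5, 13/3)
obs 7: x=1 → posterior Dirichlet(7/3, 17/5, 11/2, 22/5, 13/3)
obs 8: x=3 → posterior Dirichlet(7/3, 17/5, 11/2, 27/5, 13/3)
obs 9: x=3 → posterior Dirichlet(7/3, 17/5, 11/2, 32/5, 13/3)
obs 10: x=4 → posterior Dirichlet(7/3, 17/5, 11/2, 32/5, 16/3)
obs 11: x=0 → posterior Dirichlet(10/3, 17/5, 11/2, 32/5, 16/3)
obs 12: x=3 → posterior Dirichlet(10/3, 17/5, 11/2, 37/5, 16/3)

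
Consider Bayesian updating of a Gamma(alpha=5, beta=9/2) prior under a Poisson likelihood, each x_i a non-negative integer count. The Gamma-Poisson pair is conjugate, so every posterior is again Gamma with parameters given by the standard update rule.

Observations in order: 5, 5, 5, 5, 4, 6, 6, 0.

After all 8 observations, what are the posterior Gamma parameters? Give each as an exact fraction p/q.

alpha=41, beta=25/2

obs 1: x=5 → posterior Gamma(10, 11/2)
obs 2: x=5 → posterior Gamma(15, 13/2)
obs 3: x=5 → posterior Gamma(20, 15/2)
obs 4: x=5 → posterior Gamma(25, 17/2)
obs 5: x=4 → posterior Gamma(29, 19/2)
obs 6: x=6 → posterior Gamma(35, 21/2)
obs 7: x=6 → posterior Gamma(41, 23/2)
obs 8: x=0 → posterior Gamma(41, 25/2)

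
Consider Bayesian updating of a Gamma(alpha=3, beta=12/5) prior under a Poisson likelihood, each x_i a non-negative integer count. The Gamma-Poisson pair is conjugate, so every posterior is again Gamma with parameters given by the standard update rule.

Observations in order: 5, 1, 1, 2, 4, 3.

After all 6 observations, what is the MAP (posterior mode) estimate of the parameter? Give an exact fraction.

15/7

obs 1: x=5 → posterior Gamma(8, 17/5)
obs 2: x=1 → posterior Gamma(9, 22/5)
obs 3: x=1 → posterior Gamma(10, 27/5)
obs 4: x=2 → posterior Gamma(12, 32/5)
obs 5: x=4 → posterior Gamma(16, 37/5)
obs 6: x=3 → posterior Gamma(19, 42/5)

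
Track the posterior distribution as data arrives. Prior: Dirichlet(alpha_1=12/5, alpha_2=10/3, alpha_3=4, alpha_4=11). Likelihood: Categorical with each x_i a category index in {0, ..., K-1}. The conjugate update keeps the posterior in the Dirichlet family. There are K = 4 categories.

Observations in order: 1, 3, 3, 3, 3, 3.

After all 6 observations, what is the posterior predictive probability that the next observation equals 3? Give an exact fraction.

obs 1: x=1 → posterior Dirichlet(12/5, 13/3, 4, 11)
obs 2: x=3 → posterior Dirichlet(12/5, 13/3, 4, 12)
obs 3: x=3 → posterior Dirichlet(12/5, 13/3, 4, 13)
obs 4: x=3 → posterior Dirichlet(12/5, 13/3, 4, 14)
obs 5: x=3 → posterior Dirichlet(12/5, 13/3, 4, 15)
obs 6: x=3 → posterior Dirichlet(12/5, 13/3, 4, 16)

240/401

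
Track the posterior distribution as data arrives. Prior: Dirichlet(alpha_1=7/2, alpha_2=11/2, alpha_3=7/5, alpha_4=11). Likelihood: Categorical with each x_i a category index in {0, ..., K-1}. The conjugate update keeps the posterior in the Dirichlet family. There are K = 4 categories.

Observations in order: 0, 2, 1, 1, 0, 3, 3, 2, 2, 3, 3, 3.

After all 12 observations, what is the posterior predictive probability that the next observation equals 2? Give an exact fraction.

obs 1: x=0 → posterior Dirichlet(9/2, 11/2, 7/5, 11)
obs 2: x=2 → posterior Dirichlet(9/2, 11/2, 12/5, 11)
obs 3: x=1 → posterior Dirichlet(9/2, 13/2, 12/5, 11)
obs 4: x=1 → posterior Dirichlet(9/2, 15/2, 12/5, 11)
obs 5: x=0 → posterior Dirichlet(11/2, 15/2, 12/5, 11)
obs 6: x=3 → posterior Dirichlet(11/2, 15/2, 12/5, 12)
obs 7: x=3 → posterior Dirichlet(11/2, 15/2, 12/5, 13)
obs 8: x=2 → posterior Dirichlet(11/2, 15/2, 17/5, 13)
obs 9: x=2 → posterior Dirichlet(11/2, 15/2, 22/5, 13)
obs 10: x=3 → posterior Dirichlet(11/2, 15/2, 22/5, 14)
obs 11: x=3 → posterior Dirichlet(11/2, 15/2, 22/5, 15)
obs 12: x=3 → posterior Dirichlet(11/2, 15/2, 22/5, 16)

22/167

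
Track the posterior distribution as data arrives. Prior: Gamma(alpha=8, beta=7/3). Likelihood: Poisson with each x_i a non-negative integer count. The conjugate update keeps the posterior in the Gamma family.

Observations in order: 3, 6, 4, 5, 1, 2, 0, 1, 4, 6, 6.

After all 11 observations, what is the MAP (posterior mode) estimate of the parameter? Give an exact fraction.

27/8

obs 1: x=3 → posterior Gamma(11, 10/3)
obs 2: x=6 → posterior Gamma(17, 13/3)
obs 3: x=4 → posterior Gamma(21, 16/3)
obs 4: x=5 → posterior Gamma(26, 19/3)
obs 5: x=1 → posterior Gamma(27, 22/3)
obs 6: x=2 → posterior Gamma(29, 25/3)
obs 7: x=0 → posterior Gamma(29, 28/3)
obs 8: x=1 → posterior Gamma(30, 31/3)
obs 9: x=4 → posterior Gamma(34, 34/3)
obs 10: x=6 → posterior Gamma(40, 37/3)
obs 11: x=6 → posterior Gamma(46, 40/3)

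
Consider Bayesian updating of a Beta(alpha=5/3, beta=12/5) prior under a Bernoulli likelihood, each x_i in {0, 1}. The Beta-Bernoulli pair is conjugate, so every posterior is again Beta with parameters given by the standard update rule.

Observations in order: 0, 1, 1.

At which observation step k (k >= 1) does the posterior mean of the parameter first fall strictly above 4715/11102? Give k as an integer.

obs 1: x=0 → posterior Beta(5/3, 17/5)
obs 2: x=1 → posterior Beta(8/3, 17/5)
obs 3: x=1 → posterior Beta(11/3, 17/5)

k = 2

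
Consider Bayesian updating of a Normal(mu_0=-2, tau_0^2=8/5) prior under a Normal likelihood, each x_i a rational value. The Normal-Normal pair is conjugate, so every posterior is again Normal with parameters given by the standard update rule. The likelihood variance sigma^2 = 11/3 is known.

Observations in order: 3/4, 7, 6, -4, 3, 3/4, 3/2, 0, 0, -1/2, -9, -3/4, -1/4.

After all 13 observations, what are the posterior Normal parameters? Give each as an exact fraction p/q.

mu_0=-2/367, tau_0^2=88/367

obs 1: x=3/4 → posterior Normal(-92/79, 88/79)
obs 2: x=7 → posterior Normal(76/103, 88/103)
obs 3: x=6 → posterior Normal(220/127, 88/127)
obs 4: x=-4 → posterior Normal(124/151, 88/151)
obs 5: x=3 → posterior Normal(28/25, 88/175)
obs 6: x=3/4 → posterior Normal(214/199, 88/199)
obs 7: x=3/2 → posterior Normal(250/223, 88/223)
obs 8: x=0 → posterior Normal(250/247, 88/247)
obs 9: x=0 → posterior Normal(250/271, 88/271)
obs 10: x=-1/2 → posterior Normal(238/295, 88/295)
obs 11: x=-9 → posterior Normal(2/29, 8/29)
obs 12: x=-3/4 → posterior Normal(4/343, 88/343)
obs 13: x=-1/4 → posterior Normal(-2/367, 88/367)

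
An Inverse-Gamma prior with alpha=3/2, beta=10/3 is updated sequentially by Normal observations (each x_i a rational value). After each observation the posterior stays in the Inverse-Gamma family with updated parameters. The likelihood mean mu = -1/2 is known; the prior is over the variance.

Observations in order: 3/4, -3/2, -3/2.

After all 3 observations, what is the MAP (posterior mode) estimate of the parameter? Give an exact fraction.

obs 1: x=3/4 → posterior Inverse-Gamma(2, 395/96)
obs 2: x=-3/2 → posterior Inverse-Gamma(5/2, 443/96)
obs 3: x=-3/2 → posterior Inverse-Gamma(3, 491/96)

491/384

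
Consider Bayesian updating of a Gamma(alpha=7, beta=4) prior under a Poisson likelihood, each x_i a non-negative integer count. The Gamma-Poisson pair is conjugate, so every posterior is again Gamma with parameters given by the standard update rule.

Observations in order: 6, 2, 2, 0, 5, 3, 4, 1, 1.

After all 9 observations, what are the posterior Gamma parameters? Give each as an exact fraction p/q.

alpha=31, beta=13

obs 1: x=6 → posterior Gamma(13, 5)
obs 2: x=2 → posterior Gamma(15, 6)
obs 3: x=2 → posterior Gamma(17, 7)
obs 4: x=0 → posterior Gamma(17, 8)
obs 5: x=5 → posterior Gamma(22, 9)
obs 6: x=3 → posterior Gamma(25, 10)
obs 7: x=4 → posterior Gamma(29, 11)
obs 8: x=1 → posterior Gamma(30, 12)
obs 9: x=1 → posterior Gamma(31, 13)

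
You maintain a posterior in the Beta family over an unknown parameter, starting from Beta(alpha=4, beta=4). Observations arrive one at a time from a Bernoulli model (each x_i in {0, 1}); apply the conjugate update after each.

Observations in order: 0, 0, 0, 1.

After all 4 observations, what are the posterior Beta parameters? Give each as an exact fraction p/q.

alpha=5, beta=7

obs 1: x=0 → posterior Beta(4, 5)
obs 2: x=0 → posterior Beta(4, 6)
obs 3: x=0 → posterior Beta(4, 7)
obs 4: x=1 → posterior Beta(5, 7)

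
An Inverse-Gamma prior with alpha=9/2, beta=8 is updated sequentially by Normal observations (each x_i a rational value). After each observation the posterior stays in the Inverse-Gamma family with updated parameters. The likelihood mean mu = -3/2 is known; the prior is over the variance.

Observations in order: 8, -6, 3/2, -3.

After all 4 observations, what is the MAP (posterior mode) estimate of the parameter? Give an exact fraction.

obs 1: x=8 → posterior Inverse-Gamma(5, 425/8)
obs 2: x=-6 → posterior Inverse-Gamma(11/2, 253/4)
obs 3: x=3/2 → posterior Inverse-Gamma(6, 271/4)
obs 4: x=-3 → posterior Inverse-Gamma(13/2, 551/8)

551/60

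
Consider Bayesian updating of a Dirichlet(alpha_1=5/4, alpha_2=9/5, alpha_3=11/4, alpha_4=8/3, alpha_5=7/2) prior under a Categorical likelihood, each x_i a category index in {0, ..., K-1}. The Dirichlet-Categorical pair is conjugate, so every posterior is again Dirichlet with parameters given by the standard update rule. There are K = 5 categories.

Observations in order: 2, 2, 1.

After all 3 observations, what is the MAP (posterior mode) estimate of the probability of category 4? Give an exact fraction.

75/299

obs 1: x=2 → posterior Dirichlet(5/4, 9/5, 15/4, 8/3, 7/2)
obs 2: x=2 → posterior Dirichlet(5/4, 9/5, 19/4, 8/3, 7/2)
obs 3: x=1 → posterior Dirichlet(5/4, 14/5, 19/4, 8/3, 7/2)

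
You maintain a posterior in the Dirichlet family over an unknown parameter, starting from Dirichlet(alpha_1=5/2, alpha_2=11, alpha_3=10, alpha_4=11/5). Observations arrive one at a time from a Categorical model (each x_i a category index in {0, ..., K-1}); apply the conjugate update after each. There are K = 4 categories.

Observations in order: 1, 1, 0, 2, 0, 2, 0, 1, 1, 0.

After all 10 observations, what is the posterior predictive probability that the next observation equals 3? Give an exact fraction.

22/357

obs 1: x=1 → posterior Dirichlet(5/2, 12, 10, 11/5)
obs 2: x=1 → posterior Dirichlet(5/2, 13, 10, 11/5)
obs 3: x=0 → posterior Dirichlet(7/2, 13, 10, 11/5)
obs 4: x=2 → posterior Dirichlet(7/2, 13, 11, 11/5)
obs 5: x=0 → posterior Dirichlet(9/2, 13, 11, 11/5)
obs 6: x=2 → posterior Dirichlet(9/2, 13, 12, 11/5)
obs 7: x=0 → posterior Dirichlet(11/2, 13, 12, 11/5)
obs 8: x=1 → posterior Dirichlet(11/2, 14, 12, 11/5)
obs 9: x=1 → posterior Dirichlet(11/2, 15, 12, 11/5)
obs 10: x=0 → posterior Dirichlet(13/2, 15, 12, 11/5)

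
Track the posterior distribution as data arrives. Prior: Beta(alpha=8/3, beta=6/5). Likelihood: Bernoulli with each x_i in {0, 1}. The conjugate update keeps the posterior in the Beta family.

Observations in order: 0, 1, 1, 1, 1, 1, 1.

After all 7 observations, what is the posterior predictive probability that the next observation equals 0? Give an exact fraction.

obs 1: x=0 → posterior Beta(8/3, 11/5)
obs 2: x=1 → posterior Beta(11/3, 11/5)
obs 3: x=1 → posterior Beta(14/3, 11/5)
obs 4: x=1 → posterior Beta(17/3, 11/5)
obs 5: x=1 → posterior Beta(20/3, 11/5)
obs 6: x=1 → posterior Beta(23/3, 11/5)
obs 7: x=1 → posterior Beta(26/3, 11/5)

33/163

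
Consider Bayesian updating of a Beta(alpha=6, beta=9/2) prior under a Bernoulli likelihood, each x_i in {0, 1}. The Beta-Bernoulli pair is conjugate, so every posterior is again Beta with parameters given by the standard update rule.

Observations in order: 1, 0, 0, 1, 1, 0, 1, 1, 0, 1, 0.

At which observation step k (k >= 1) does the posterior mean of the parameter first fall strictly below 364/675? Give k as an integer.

obs 1: x=1 → posterior Beta(7, 9/2)
obs 2: x=0 → posterior Beta(7, 11/2)
obs 3: x=0 → posterior Beta(7, 13/2)
obs 4: x=1 → posterior Beta(8, 13/2)
obs 5: x=1 → posterior Beta(9, 13/2)
obs 6: x=0 → posterior Beta(9, 15/2)
obs 7: x=1 → posterior Beta(10, 15/2)
obs 8: x=1 → posterior Beta(11, 15/2)
obs 9: x=0 → posterior Beta(11, 17/2)
obs 10: x=1 → posterior Beta(12, 17/2)
obs 11: x=0 → posterior Beta(12, 19/2)

k = 3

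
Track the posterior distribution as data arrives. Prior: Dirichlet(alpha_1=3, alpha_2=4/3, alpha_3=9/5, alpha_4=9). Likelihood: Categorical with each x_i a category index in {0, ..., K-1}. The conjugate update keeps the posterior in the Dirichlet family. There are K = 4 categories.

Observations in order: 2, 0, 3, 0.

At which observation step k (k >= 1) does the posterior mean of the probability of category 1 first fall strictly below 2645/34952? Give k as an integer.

k = 3

obs 1: x=2 → posterior Dirichlet(3, 4/3, 14/5, 9)
obs 2: x=0 → posterior Dirichlet(4, 4/3, 14/5, 9)
obs 3: x=3 → posterior Dirichlet(4, 4/3, 14/5, 10)
obs 4: x=0 → posterior Dirichlet(5, 4/3, 14/5, 10)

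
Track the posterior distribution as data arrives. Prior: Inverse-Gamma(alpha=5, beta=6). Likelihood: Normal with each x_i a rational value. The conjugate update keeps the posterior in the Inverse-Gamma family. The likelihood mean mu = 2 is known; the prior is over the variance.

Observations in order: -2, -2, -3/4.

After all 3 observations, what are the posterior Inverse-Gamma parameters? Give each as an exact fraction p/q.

alpha=13/2, beta=825/32

obs 1: x=-2 → posterior Inverse-Gamma(11/2, 14)
obs 2: x=-2 → posterior Inverse-Gamma(6, 22)
obs 3: x=-3/4 → posterior Inverse-Gamma(13/2, 825/32)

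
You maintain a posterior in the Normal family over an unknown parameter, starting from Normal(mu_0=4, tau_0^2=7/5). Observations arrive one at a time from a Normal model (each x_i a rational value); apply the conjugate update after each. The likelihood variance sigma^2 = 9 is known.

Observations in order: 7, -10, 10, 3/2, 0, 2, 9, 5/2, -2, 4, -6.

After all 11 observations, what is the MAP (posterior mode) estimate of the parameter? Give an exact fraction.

obs 1: x=7 → posterior Normal(229/52, 63/52)
obs 2: x=-10 → posterior Normal(159/59, 63/59)
obs 3: x=10 → posterior Normal(229/66, 21/22)
obs 4: x=3/2 → posterior Normal(479/146, 63/73)
obs 5: x=0 → posterior Normal(479/160, 63/80)
obs 6: x=2 → posterior Normal(169/58, 21/29)
obs 7: x=9 → posterior Normal(633/188, 63/94)
obs 8: x=5/2 → posterior Normal(334/101, 63/101)
obs 9: x=-2 → posterior Normal(80/27, 7/12)
obs 10: x=4 → posterior Normal(348/115, 63/115)
obs 11: x=-6 → posterior Normal(153/61, 63/122)

153/61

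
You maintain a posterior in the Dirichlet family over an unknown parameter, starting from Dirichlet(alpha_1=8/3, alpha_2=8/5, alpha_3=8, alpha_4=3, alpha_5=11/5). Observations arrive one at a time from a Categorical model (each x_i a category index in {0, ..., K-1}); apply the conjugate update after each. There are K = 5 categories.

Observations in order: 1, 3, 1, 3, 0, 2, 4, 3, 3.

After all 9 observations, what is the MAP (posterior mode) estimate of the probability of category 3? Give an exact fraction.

obs 1: x=1 → posterior Dirichlet(8/3, 13/5, 8, 3, 11/5)
obs 2: x=3 → posterior Dirichlet(8/3, 13/5, 8, 4, 11/5)
obs 3: x=1 → posterior Dirichlet(8/3, 18/5, 8, 4, 11/5)
obs 4: x=3 → posterior Dirichlet(8/3, 18/5, 8, 5, 11/5)
obs 5: x=0 → posterior Dirichlet(11/3, 18/5, 8, 5, 11/5)
obs 6: x=2 → posterior Dirichlet(11/3, 18/5, 9, 5, 11/5)
obs 7: x=4 → posterior Dirichlet(11/3, 18/5, 9, 5, 16/5)
obs 8: x=3 → posterior Dirichlet(11/3, 18/5, 9, 6, 16/5)
obs 9: x=3 → posterior Dirichlet(11/3, 18/5, 9, 7, 16/5)

45/161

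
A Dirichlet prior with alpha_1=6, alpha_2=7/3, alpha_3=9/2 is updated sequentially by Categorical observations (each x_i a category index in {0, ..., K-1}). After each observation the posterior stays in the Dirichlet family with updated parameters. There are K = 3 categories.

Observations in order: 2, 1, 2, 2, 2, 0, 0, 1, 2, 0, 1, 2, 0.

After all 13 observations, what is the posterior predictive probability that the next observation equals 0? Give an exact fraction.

12/31

obs 1: x=2 → posterior Dirichlet(6, 7/3, 11/2)
obs 2: x=1 → posterior Dirichlet(6, 10/3, 11/2)
obs 3: x=2 → posterior Dirichlet(6, 10/3, 13/2)
obs 4: x=2 → posterior Dirichlet(6, 10/3, 15/2)
obs 5: x=2 → posterior Dirichlet(6, 10/3, 17/2)
obs 6: x=0 → posterior Dirichlet(7, 10/3, 17/2)
obs 7: x=0 → posterior Dirichlet(8, 10/3, 17/2)
obs 8: x=1 → posterior Dirichlet(8, 13/3, 17/2)
obs 9: x=2 → posterior Dirichlet(8, 13/3, 19/2)
obs 10: x=0 → posterior Dirichlet(9, 13/3, 19/2)
obs 11: x=1 → posterior Dirichlet(9, 16/3, 19/2)
obs 12: x=2 → posterior Dirichlet(9, 16/3, 21/2)
obs 13: x=0 → posterior Dirichlet(10, 16/3, 21/2)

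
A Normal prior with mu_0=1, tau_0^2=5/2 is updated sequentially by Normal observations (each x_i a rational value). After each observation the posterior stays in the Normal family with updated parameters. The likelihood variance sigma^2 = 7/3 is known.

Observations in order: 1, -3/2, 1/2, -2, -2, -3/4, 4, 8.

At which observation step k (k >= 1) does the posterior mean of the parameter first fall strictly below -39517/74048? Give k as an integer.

k = 6

obs 1: x=1 → posterior Normal(1, 35/29)
obs 2: x=-3/2 → posterior Normal(13/88, 35/44)
obs 3: x=1/2 → posterior Normal(14/59, 35/59)
obs 4: x=-2 → posterior Normal(-8/37, 35/74)
obs 5: x=-2 → posterior Normal(-46/89, 35/89)
obs 6: x=-3/4 → posterior Normal(-229/416, 35/104)
obs 7: x=4 → posterior Normal(11/476, 5/17)
obs 8: x=8 → posterior Normal(491/536, 35/134)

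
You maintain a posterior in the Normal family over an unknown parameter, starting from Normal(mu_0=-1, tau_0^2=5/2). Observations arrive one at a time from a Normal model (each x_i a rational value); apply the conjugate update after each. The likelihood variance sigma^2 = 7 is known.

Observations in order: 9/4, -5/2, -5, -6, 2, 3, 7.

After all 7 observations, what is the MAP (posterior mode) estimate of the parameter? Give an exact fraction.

obs 1: x=9/4 → posterior Normal(-11/76, 35/19)
obs 2: x=-5/2 → posterior Normal(-61/96, 35/24)
obs 3: x=-5 → posterior Normal(-161/116, 35/29)
obs 4: x=-6 → posterior Normal(-281/136, 35/34)
obs 5: x=2 → posterior Normal(-241/156, 35/39)
obs 6: x=3 → posterior Normal(-181/176, 35/44)
obs 7: x=7 → posterior Normal(-41/196, 5/7)

-41/196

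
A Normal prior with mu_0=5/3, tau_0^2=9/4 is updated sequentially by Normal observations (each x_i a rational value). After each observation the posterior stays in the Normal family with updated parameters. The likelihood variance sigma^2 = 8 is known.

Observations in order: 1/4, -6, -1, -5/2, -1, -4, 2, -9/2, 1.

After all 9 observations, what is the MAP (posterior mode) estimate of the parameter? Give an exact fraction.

-1061/1356

obs 1: x=1/4 → posterior Normal(667/492, 72/41)
obs 2: x=-6 → posterior Normal(19/600, 36/25)
obs 3: x=-1 → posterior Normal(-89/708, 72/59)
obs 4: x=-5/2 → posterior Normal(-359/816, 18/17)
obs 5: x=-1 → posterior Normal(-467/924, 72/77)
obs 6: x=-4 → posterior Normal(-899/1032, 36/43)
obs 7: x=2 → posterior Normal(-683/1140, 72/95)
obs 8: x=-9/2 → posterior Normal(-1169/1248, 9/13)
obs 9: x=1 → posterior Normal(-1061/1356, 72/113)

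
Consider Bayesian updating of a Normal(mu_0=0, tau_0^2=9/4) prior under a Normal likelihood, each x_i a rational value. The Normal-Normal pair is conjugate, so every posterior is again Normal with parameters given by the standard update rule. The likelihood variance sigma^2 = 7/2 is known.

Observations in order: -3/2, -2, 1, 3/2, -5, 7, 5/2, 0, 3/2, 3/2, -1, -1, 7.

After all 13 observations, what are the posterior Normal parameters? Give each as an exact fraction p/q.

mu_0=207/262, tau_0^2=63/262

obs 1: x=-3/2 → posterior Normal(-27/46, 63/46)
obs 2: x=-2 → posterior Normal(-63/64, 63/64)
obs 3: x=1 → posterior Normal(-45/82, 63/82)
obs 4: x=3/2 → posterior Normal(-9/50, 63/100)
obs 5: x=-5 → posterior Normal(-54/59, 63/118)
obs 6: x=7 → posterior Normal(9/68, 63/136)
obs 7: x=5/2 → posterior Normal(9/22, 9/22)
obs 8: x=0 → posterior Normal(63/172, 63/172)
obs 9: x=3/2 → posterior Normal(9/19, 63/190)
obs 10: x=3/2 → posterior Normal(9/16, 63/208)
obs 11: x=-1 → posterior Normal(99/226, 63/226)
obs 12: x=-1 → posterior Normal(81/244, 63/244)
obs 13: x=7 → posterior Normal(207/262, 63/262)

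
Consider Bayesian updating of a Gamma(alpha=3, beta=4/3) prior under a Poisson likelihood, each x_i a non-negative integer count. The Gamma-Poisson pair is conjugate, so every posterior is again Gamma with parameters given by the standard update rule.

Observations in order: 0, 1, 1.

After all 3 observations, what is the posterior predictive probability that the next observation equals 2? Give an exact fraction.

obs 1: x=0 → posterior Gamma(3, 7/3)
obs 2: x=1 → posterior Gamma(4, 10/3)
obs 3: x=1 → posterior Gamma(5, 13/3)

50124555/268435456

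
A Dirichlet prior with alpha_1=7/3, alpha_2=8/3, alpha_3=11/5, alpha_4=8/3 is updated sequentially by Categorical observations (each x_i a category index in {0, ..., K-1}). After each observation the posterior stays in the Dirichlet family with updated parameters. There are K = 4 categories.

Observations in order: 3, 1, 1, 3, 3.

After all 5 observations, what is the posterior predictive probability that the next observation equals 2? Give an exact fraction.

33/223

obs 1: x=3 → posterior Dirichlet(7/3, 8/3, 11/5, 11/3)
obs 2: x=1 → posterior Dirichlet(7/3, 11/3, 11/5, 11/3)
obs 3: x=1 → posterior Dirichlet(7/3, 14/3, 11/5, 11/3)
obs 4: x=3 → posterior Dirichlet(7/3, 14/3, 11/5, 14/3)
obs 5: x=3 → posterior Dirichlet(7/3, 14/3, 11/5, 17/3)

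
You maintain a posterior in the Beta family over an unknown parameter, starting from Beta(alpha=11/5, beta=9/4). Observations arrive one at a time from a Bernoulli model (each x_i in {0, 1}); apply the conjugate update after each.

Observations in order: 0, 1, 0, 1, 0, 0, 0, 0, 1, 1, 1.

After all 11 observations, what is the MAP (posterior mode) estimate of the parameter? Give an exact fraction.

124/269

obs 1: x=0 → posterior Beta(11/5, 13/4)
obs 2: x=1 → posterior Beta(16/5, 13/4)
obs 3: x=0 → posterior Beta(16/5, 17/4)
obs 4: x=1 → posterior Beta(21/5, 17/4)
obs 5: x=0 → posterior Beta(21/5, 21/4)
obs 6: x=0 → posterior Beta(21/5, 25/4)
obs 7: x=0 → posterior Beta(21/5, 29/4)
obs 8: x=0 → posterior Beta(21/5, 33/4)
obs 9: x=1 → posterior Beta(26/5, 33/4)
obs 10: x=1 → posterior Beta(31/5, 33/4)
obs 11: x=1 → posterior Beta(36/5, 33/4)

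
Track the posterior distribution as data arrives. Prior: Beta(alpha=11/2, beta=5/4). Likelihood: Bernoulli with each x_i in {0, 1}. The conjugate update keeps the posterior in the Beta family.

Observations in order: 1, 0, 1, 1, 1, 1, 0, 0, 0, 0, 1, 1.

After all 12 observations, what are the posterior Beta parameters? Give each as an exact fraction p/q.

obs 1: x=1 → posterior Beta(13/2, 5/4)
obs 2: x=0 → posterior Beta(13/2, 9/4)
obs 3: x=1 → posterior Beta(15/2, 9/4)
obs 4: x=1 → posterior Beta(17/2, 9/4)
obs 5: x=1 → posterior Beta(19/2, 9/4)
obs 6: x=1 → posterior Beta(21/2, 9/4)
obs 7: x=0 → posterior Beta(21/2, 13/4)
obs 8: x=0 → posterior Beta(21/2, 17/4)
obs 9: x=0 → posterior Beta(21/2, 21/4)
obs 10: x=0 → posterior Beta(21/2, 25/4)
obs 11: x=1 → posterior Beta(23/2, 25/4)
obs 12: x=1 → posterior Beta(25/2, 25/4)

alpha=25/2, beta=25/4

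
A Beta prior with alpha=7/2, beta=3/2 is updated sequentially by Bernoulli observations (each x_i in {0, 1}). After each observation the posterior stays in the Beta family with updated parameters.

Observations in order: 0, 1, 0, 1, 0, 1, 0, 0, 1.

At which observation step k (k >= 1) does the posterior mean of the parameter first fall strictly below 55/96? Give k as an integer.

obs 1: x=0 → posterior Beta(7/2, 5/2)
obs 2: x=1 → posterior Beta(9/2, 5/2)
obs 3: x=0 → posterior Beta(9/2, 7/2)
obs 4: x=1 → posterior Beta(11/2, 7/2)
obs 5: x=0 → posterior Beta(11/2, 9/2)
obs 6: x=1 → posterior Beta(13/2, 9/2)
obs 7: x=0 → posterior Beta(13/2, 11/2)
obs 8: x=0 → posterior Beta(13/2, 13/2)
obs 9: x=1 → posterior Beta(15/2, 13/2)

k = 3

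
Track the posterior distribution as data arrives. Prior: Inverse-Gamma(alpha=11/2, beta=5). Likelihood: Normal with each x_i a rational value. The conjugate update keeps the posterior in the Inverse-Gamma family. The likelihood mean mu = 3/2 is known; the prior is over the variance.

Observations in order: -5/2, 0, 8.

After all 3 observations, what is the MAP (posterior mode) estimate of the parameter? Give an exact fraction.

obs 1: x=-5/2 → posterior Inverse-Gamma(6, 13)
obs 2: x=0 → posterior Inverse-Gamma(13/2, 113/8)
obs 3: x=8 → posterior Inverse-Gamma(7, 141/4)

141/32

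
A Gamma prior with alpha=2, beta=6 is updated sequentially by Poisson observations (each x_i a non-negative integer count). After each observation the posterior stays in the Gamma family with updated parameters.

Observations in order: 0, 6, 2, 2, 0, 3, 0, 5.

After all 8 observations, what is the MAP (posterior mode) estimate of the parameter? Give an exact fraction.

19/14

obs 1: x=0 → posterior Gamma(2, 7)
obs 2: x=6 → posterior Gamma(8, 8)
obs 3: x=2 → posterior Gamma(10, 9)
obs 4: x=2 → posterior Gamma(12, 10)
obs 5: x=0 → posterior Gamma(12, 11)
obs 6: x=3 → posterior Gamma(15, 12)
obs 7: x=0 → posterior Gamma(15, 13)
obs 8: x=5 → posterior Gamma(20, 14)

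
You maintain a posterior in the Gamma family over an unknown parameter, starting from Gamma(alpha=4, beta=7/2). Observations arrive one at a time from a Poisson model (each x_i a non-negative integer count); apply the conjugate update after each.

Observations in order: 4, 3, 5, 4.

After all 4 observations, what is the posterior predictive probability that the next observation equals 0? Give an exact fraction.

332525673007965087890625/4064231406647572522401601

obs 1: x=4 → posterior Gamma(8, 9/2)
obs 2: x=3 → posterior Gamma(11, 11/2)
obs 3: x=5 → posterior Gamma(16, 13/2)
obs 4: x=4 → posterior Gamma(20, 15/2)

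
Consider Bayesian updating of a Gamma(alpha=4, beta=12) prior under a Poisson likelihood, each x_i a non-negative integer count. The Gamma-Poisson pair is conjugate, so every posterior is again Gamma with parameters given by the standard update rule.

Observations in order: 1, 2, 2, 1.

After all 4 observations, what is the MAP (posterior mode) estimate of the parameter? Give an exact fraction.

obs 1: x=1 → posterior Gamma(5, 13)
obs 2: x=2 → posterior Gamma(7, 14)
obs 3: x=2 → posterior Gamma(9, 15)
obs 4: x=1 → posterior Gamma(10, 16)

9/16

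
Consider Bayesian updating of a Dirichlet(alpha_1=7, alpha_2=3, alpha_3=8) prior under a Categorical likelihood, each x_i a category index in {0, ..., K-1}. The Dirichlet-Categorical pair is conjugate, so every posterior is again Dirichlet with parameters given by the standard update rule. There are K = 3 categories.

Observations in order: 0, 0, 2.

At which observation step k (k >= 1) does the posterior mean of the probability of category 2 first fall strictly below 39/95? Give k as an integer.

k = 2

obs 1: x=0 → posterior Dirichlet(8, 3, 8)
obs 2: x=0 → posterior Dirichlet(9, 3, 8)
obs 3: x=2 → posterior Dirichlet(9, 3, 9)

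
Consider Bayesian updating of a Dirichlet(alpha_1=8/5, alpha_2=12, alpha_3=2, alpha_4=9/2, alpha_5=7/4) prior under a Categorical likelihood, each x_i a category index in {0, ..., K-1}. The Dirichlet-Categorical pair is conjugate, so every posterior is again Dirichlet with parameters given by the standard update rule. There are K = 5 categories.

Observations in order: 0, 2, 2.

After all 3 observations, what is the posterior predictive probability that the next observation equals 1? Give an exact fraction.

obs 1: x=0 → posterior Dirichlet(13/5, 12, 2, 9/2, 7/4)
obs 2: x=2 → posterior Dirichlet(13/5, 12, 3, 9/2, 7/4)
obs 3: x=2 → posterior Dirichlet(13/5, 12, 4, 9/2, 7/4)

240/497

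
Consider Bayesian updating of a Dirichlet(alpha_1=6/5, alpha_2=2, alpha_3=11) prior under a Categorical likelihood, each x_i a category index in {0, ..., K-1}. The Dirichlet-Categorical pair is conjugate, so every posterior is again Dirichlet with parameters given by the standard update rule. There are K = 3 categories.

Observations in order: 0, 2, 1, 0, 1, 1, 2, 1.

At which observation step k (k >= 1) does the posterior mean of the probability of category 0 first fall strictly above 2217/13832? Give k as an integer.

obs 1: x=0 → posterior Dirichlet(11/5, 2, 11)
obs 2: x=2 → posterior Dirichlet(11/5, 2, 12)
obs 3: x=1 → posterior Dirichlet(11/5, 3, 12)
obs 4: x=0 → posterior Dirichlet(16/5, 3, 12)
obs 5: x=1 → posterior Dirichlet(16/5, 4, 12)
obs 6: x=1 → posterior Dirichlet(16/5, 5, 12)
obs 7: x=2 → posterior Dirichlet(16/5, 5, 13)
obs 8: x=1 → posterior Dirichlet(16/5, 6, 13)

k = 4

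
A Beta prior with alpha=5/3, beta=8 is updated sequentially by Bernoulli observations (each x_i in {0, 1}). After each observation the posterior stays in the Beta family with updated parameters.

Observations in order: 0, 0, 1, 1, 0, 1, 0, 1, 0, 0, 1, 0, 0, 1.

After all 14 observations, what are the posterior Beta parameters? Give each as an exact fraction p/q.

alpha=23/3, beta=16

obs 1: x=0 → posterior Beta(5/3, 9)
obs 2: x=0 → posterior Beta(5/3, 10)
obs 3: x=1 → posterior Beta(8/3, 10)
obs 4: x=1 → posterior Beta(11/3, 10)
obs 5: x=0 → posterior Beta(11/3, 11)
obs 6: x=1 → posterior Beta(14/3, 11)
obs 7: x=0 → posterior Beta(14/3, 12)
obs 8: x=1 → posterior Beta(17/3, 12)
obs 9: x=0 → posterior Beta(17/3, 13)
obs 10: x=0 → posterior Beta(17/3, 14)
obs 11: x=1 → posterior Beta(20/3, 14)
obs 12: x=0 → posterior Beta(20/3, 15)
obs 13: x=0 → posterior Beta(20/3, 16)
obs 14: x=1 → posterior Beta(23/3, 16)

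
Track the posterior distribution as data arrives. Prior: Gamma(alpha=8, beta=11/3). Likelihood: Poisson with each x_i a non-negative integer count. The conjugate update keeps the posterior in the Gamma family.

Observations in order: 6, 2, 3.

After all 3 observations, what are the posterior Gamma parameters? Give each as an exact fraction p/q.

alpha=19, beta=20/3

obs 1: x=6 → posterior Gamma(14, 14/3)
obs 2: x=2 → posterior Gamma(16, 17/3)
obs 3: x=3 → posterior Gamma(19, 20/3)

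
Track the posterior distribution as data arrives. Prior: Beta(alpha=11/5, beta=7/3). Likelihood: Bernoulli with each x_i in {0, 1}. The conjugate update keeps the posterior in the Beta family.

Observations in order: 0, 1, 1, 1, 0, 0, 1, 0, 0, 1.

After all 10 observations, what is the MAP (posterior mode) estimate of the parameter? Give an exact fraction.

obs 1: x=0 → posterior Beta(11/5, 10/3)
obs 2: x=1 → posterior Beta(16/5, 10/3)
obs 3: x=1 → posterior Beta(21/5, 10/3)
obs 4: x=1 → posterior Beta(26/5, 10/3)
obs 5: x=0 → posterior Beta(26/5, 13/3)
obs 6: x=0 → posterior Beta(26/5, 16/3)
obs 7: x=1 → posterior Beta(31/5, 16/3)
obs 8: x=0 → posterior Beta(31/5, 19/3)
obs 9: x=0 → posterior Beta(31/5, 22/3)
obs 10: x=1 → posterior Beta(36/5, 22/3)

93/188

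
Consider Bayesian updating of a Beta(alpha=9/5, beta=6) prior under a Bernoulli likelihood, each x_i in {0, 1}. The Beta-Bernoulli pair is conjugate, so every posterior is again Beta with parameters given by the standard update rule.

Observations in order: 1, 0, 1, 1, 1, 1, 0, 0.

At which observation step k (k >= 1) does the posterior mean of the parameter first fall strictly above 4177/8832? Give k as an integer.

obs 1: x=1 → posterior Beta(14/5, 6)
obs 2: x=0 → posterior Beta(14/5, 7)
obs 3: x=1 → posterior Beta(19/5, 7)
obs 4: x=1 → posterior Beta(24/5, 7)
obs 5: x=1 → posterior Beta(29/5, 7)
obs 6: x=1 → posterior Beta(34/5, 7)
obs 7: x=0 → posterior Beta(34/5, 8)
obs 8: x=0 → posterior Beta(34/5, 9)

k = 6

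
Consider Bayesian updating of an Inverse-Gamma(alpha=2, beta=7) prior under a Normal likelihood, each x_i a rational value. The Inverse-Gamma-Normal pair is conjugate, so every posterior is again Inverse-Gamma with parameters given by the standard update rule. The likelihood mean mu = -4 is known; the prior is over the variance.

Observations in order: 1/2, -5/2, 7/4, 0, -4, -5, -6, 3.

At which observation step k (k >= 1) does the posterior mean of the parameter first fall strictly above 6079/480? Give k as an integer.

k = 3

obs 1: x=1/2 → posterior Inverse-Gamma(5/2, 137/8)
obs 2: x=-5/2 → posterior Inverse-Gamma(3, 73/4)
obs 3: x=7/4 → posterior Inverse-Gamma(7/2, 1113/32)
obs 4: x=0 → posterior Inverse-Gamma(4, 1369/32)
obs 5: x=-4 → posterior Inverse-Gamma(9/2, 1369/32)
obs 6: x=-5 → posterior Inverse-Gamma(5, 1385/32)
obs 7: x=-6 → posterior Inverse-Gamma(11/2, 1449/32)
obs 8: x=3 → posterior Inverse-Gamma(6, 2233/32)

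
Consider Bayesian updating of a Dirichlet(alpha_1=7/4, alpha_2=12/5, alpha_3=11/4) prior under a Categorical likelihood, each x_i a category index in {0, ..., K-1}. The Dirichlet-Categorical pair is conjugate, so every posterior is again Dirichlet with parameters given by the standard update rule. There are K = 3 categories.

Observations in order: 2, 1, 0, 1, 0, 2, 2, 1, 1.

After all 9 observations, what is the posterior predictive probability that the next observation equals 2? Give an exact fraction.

115/318

obs 1: x=2 → posterior Dirichlet(7/4, 12/5, 15/4)
obs 2: x=1 → posterior Dirichlet(7/4, 17/5, 15/4)
obs 3: x=0 → posterior Dirichlet(11/4, 17/5, 15/4)
obs 4: x=1 → posterior Dirichlet(11/4, 22/5, 15/4)
obs 5: x=0 → posterior Dirichlet(15/4, 22/5, 15/4)
obs 6: x=2 → posterior Dirichlet(15/4, 22/5, 19/4)
obs 7: x=2 → posterior Dirichlet(15/4, 22/5, 23/4)
obs 8: x=1 → posterior Dirichlet(15/4, 27/5, 23/4)
obs 9: x=1 → posterior Dirichlet(15/4, 32/5, 23/4)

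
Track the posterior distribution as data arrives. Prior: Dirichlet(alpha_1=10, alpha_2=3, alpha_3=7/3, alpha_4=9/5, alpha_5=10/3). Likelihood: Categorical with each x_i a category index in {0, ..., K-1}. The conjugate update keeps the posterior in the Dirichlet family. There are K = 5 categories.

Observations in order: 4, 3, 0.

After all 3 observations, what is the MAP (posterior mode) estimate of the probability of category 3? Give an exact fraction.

27/277

obs 1: x=4 → posterior Dirichlet(10, 3, 7/3, 9/5, 13/3)
obs 2: x=3 → posterior Dirichlet(10, 3, 7/3, 14/5, 13/3)
obs 3: x=0 → posterior Dirichlet(11, 3, 7/3, 14/5, 13/3)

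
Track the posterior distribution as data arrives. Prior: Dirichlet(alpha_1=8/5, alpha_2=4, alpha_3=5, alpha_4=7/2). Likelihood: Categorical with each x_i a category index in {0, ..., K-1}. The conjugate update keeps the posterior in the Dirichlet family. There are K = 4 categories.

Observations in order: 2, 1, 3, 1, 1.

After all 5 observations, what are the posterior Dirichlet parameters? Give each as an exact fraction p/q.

alpha_1=8/5, alpha_2=7, alpha_3=6, alpha_4=9/2

obs 1: x=2 → posterior Dirichlet(8/5, 4, 6, 7/2)
obs 2: x=1 → posterior Dirichlet(8/5, 5, 6, 7/2)
obs 3: x=3 → posterior Dirichlet(8/5, 5, 6, 9/2)
obs 4: x=1 → posterior Dirichlet(8/5, 6, 6, 9/2)
obs 5: x=1 → posterior Dirichlet(8/5, 7, 6, 9/2)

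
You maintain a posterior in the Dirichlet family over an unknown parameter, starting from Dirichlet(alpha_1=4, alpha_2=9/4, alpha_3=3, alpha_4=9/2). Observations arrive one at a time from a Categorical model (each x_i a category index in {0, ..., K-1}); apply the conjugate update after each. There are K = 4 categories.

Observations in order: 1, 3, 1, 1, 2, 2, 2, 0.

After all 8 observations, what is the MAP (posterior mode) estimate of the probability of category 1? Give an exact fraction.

obs 1: x=1 → posterior Dirichlet(4, 13/4, 3, 9/2)
obs 2: x=3 → posterior Dirichlet(4, 13/4, 3, 11/2)
obs 3: x=1 → posterior Dirichlet(4, 17/4, 3, 11/2)
obs 4: x=1 → posterior Dirichlet(4, 21/4, 3, 11/2)
obs 5: x=2 → posterior Dirichlet(4, 21/4, 4, 11/2)
obs 6: x=2 → posterior Dirichlet(4, 21/4, 5, 11/2)
obs 7: x=2 → posterior Dirichlet(4, 21/4, 6, 11/2)
obs 8: x=0 → posterior Dirichlet(5, 21/4, 6, 11/2)

17/71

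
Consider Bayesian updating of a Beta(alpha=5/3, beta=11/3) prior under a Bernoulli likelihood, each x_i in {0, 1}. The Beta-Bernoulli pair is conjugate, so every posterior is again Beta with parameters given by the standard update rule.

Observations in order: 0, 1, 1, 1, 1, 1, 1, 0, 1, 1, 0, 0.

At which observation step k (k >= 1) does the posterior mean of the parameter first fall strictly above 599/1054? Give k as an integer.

k = 6

obs 1: x=0 → posterior Beta(5/3, 14/3)
obs 2: x=1 → posterior Beta(8/3, 14/3)
obs 3: x=1 → posterior Beta(11/3, 14/3)
obs 4: x=1 → posterior Beta(14/3, 14/3)
obs 5: x=1 → posterior Beta(17/3, 14/3)
obs 6: x=1 → posterior Beta(20/3, 14/3)
obs 7: x=1 → posterior Beta(23/3, 14/3)
obs 8: x=0 → posterior Beta(23/3, 17/3)
obs 9: x=1 → posterior Beta(26/3, 17/3)
obs 10: x=1 → posterior Beta(29/3, 17/3)
obs 11: x=0 → posterior Beta(29/3, 20/3)
obs 12: x=0 → posterior Beta(29/3, 23/3)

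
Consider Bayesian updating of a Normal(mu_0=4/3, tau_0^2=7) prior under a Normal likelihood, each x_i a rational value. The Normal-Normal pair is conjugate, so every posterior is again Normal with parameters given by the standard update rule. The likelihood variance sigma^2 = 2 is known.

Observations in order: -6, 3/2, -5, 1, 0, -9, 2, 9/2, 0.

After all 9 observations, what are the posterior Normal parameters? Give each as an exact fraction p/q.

obs 1: x=-6 → posterior Normal(-118/27, 14/9)
obs 2: x=3/2 → posterior Normal(-173/96, 7/8)
obs 3: x=-5 → posterior Normal(-383/138, 14/23)
obs 4: x=1 → posterior Normal(-341/180, 7/15)
obs 5: x=0 → posterior Normal(-341/222, 14/37)
obs 6: x=-9 → posterior Normal(-719/264, 7/22)
obs 7: x=2 → posterior Normal(-635/306, 14/51)
obs 8: x=9/2 → posterior Normal(-223/174, 7/29)
obs 9: x=0 → posterior Normal(-223/195, 14/65)

mu_0=-223/195, tau_0^2=14/65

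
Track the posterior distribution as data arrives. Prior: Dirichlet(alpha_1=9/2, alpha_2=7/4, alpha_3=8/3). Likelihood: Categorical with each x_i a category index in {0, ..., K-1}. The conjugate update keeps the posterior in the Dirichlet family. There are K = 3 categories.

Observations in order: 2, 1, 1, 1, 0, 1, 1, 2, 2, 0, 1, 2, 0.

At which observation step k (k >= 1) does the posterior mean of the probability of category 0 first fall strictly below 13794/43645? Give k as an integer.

k = 9

obs 1: x=2 → posterior Dirichlet(9/2, 7/4, 11/3)
obs 2: x=1 → posterior Dirichlet(9/2, 11/4, 11/3)
obs 3: x=1 → posterior Dirichlet(9/2, 15/4, 11/3)
obs 4: x=1 → posterior Dirichlet(9/2, 19/4, 11/3)
obs 5: x=0 → posterior Dirichlet(11/2, 19/4, 11/3)
obs 6: x=1 → posterior Dirichlet(11/2, 23/4, 11/3)
obs 7: x=1 → posterior Dirichlet(11/2, 27/4, 11/3)
obs 8: x=2 → posterior Dirichlet(11/2, 27/4, 14/3)
obs 9: x=2 → posterior Dirichlet(11/2, 27/4, 17/3)
obs 10: x=0 → posterior Dirichlet(13/2, 27/4, 17/3)
obs 11: x=1 → posterior Dirichlet(13/2, 31/4, 17/3)
obs 12: x=2 → posterior Dirichlet(13/2, 31/4, 20/3)
obs 13: x=0 → posterior Dirichlet(15/2, 31/4, 20/3)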